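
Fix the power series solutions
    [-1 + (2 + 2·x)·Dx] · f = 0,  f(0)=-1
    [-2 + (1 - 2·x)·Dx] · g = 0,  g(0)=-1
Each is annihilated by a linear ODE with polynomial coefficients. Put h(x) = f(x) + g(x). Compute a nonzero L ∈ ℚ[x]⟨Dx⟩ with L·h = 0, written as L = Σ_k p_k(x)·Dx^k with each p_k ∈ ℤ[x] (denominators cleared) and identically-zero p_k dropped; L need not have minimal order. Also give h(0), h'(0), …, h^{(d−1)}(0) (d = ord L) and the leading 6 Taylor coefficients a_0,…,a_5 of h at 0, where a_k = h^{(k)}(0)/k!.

L = (6 + 4·x) + (-11 - 20·x - 12·x^2)·Dx + (2 + 2·x - 8·x^2 - 8·x^3)·Dx^2  (order 2).
h: a_k = -2, -5/2, -31/8, -129/16, -2043/128, -8199/256, …
ICs: h(0) = -2, h′(0) = -5/2.

f: a_k = -1, -1/2, 1/8, -1/16, 5/128, -7/256, …
g: a_k = -1, -2, -4, -8, -16, -32, …
f+g: L₀ = lclm(L_f,L_g), ord ≤ 1+1.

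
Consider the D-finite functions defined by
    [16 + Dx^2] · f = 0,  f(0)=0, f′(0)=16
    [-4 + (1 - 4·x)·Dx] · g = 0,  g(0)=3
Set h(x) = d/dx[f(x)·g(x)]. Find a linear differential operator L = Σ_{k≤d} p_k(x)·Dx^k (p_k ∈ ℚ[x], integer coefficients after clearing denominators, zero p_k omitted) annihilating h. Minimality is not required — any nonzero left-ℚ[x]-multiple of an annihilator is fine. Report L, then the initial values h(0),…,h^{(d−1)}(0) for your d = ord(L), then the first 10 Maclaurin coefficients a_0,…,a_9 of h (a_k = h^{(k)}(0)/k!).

f: a_k = 0, 16, 0, -128/3, 0, 512/15, 0, -4096/315, 0, 8192/2835, …
g: a_k = 3, 12, 48, 192, 768, 3072, 12288, 49152, 196608, 786432, …
h₀=f·g: eliminate ⇒ L₀, order ≤ 2·1.
Differentiate: ansatz ord ≤ ord L₀ ⇒ L.
L = (-16 - 128·x + 256·x^2) + (-8 + 32·x)·Dx + (1 - 8·x + 16·x^2)·Dx^2  (order 2).
h: a_k = 48, 384, 1920, 10240, 51712, 1241088/5, 17371136/15, 555876352/105, 2501451776/105, 20011614208/189, …
ICs: h(0) = 48, h′(0) = 384.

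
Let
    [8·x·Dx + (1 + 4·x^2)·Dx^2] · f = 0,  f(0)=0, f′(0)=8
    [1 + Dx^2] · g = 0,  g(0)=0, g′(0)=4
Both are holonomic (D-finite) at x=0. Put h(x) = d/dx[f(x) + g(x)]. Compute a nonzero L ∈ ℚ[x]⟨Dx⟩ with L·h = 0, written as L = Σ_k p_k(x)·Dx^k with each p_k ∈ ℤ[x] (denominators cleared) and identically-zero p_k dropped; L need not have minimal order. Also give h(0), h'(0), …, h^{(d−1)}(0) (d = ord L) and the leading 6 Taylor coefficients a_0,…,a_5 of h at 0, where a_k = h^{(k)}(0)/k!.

L = (-376·x + 1600·x^3 + 128·x^5) + (-7 + 76·x^2 + 432·x^4 + 64·x^6)·Dx + (-376·x + 1600·x^3 + 128·x^5)·Dx^2 + (-7 + 76·x^2 + 432·x^4 + 64·x^6)·Dx^3  (order 3).
h: a_k = 12, 0, -34, 0, 769/6, 0, …
ICs: h(0) = 12, h′(0) = 0, h′′(0) = -68.

f: a_k = 0, 8, 0, -32/3, 0, 128/5, …
g: a_k = 0, 4, 0, -2/3, 0, 1/30, …
L₀ := lclm(L_f,L_g); ord L₀ ≤ 2+2.
h=h₀': d/dx-closure on L₀ ⇒ L.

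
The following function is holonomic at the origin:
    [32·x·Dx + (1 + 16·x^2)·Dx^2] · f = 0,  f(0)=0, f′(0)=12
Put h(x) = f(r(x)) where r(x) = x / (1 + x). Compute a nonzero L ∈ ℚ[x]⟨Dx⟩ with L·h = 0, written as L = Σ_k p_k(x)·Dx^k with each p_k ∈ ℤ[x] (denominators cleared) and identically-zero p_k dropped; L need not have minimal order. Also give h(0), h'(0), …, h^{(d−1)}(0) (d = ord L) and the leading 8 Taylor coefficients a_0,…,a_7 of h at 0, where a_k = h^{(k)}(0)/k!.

f: a_k = 0, 12, 0, -64, 0, 3072/5, 0, -49152/7, …
f∘r: x↦r, Dx↦Dx/r' in L_f ⇒ L₀.
L = (2 + 34·x)·Dx + (1 + 2·x + 17·x^2)·Dx^2  (order 2).
h: a_k = 0, 12, -12, -52, 180, 1212/5, -2444, 8724/7, …
ICs: h(0) = 0, h′(0) = 12.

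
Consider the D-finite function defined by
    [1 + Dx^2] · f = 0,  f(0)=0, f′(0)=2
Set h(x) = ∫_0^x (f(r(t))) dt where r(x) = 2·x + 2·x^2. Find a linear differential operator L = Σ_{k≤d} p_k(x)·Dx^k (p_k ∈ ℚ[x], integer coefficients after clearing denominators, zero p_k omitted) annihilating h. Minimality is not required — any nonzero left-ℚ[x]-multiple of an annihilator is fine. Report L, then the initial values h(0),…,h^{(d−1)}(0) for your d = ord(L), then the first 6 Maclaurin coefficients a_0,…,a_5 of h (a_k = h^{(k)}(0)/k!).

f: a_k = 0, 2, 0, -1/3, 0, 1/60, …
h₀=f(r): pull back L_f along r ⇒ L₀.
h=∫₀ˣh₀: take L = L₀·Dx.
L = (4 + 24·x + 48·x^2 + 32·x^3)·Dx - 2·Dx^2 + (1 + 2·x)·Dx^3  (order 3).
h: a_k = 0, 0, 2, 4/3, -2/3, -8/5, …
ICs: h(0) = 0, h′(0) = 0, h′′(0) = 4.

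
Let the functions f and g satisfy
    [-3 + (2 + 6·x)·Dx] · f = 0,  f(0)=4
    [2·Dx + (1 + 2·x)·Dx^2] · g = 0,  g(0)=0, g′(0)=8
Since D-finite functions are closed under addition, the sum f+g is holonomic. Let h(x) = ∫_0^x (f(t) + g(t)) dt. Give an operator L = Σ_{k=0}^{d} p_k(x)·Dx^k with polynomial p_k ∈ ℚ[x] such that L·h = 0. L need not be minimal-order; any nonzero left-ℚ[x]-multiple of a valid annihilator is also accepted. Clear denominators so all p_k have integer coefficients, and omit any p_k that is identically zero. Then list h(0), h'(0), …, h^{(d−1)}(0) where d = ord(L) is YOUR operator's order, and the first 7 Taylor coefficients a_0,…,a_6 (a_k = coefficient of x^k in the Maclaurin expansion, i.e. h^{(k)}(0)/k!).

f: a_k = 4, 6, -9/2, 27/4, -405/32, 1701/64, -15309/256, …
g: a_k = 0, 8, -8, 32/3, -16, 128/5, -128/3, …
Sum ⇒ L₀ = lclm(L_f,L_g) in ℚ(x)⟨Dx⟩.
h=∫h₀ ⇒ L = L₀·Dx.
L = (-6 + 36·x)·Dx^2 + (5 + 84·x + 180·x^2)·Dx^3 + (2 + 22·x + 72·x^2 + 72·x^3)·Dx^4  (order 4).
h: a_k = 0, 4, 7, -25/6, 209/48, -917/160, 16697/1920, …
ICs: h(0) = 0, h′(0) = 4, h′′(0) = 14, h′′′(0) = -25.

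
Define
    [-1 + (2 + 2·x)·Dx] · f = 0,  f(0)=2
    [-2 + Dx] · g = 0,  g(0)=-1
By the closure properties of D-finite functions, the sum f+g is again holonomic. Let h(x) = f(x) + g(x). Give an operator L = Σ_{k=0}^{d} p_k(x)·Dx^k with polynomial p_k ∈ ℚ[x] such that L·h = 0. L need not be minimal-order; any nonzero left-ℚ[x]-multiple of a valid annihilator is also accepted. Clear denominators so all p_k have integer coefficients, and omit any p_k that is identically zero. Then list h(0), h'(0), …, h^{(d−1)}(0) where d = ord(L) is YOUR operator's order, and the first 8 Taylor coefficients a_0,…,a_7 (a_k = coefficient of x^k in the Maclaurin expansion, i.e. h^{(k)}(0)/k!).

L = (10 + 8·x) + (-17 - 32·x - 16·x^2)·Dx + (6 + 14·x + 8·x^2)·Dx^2  (order 2).
h: a_k = 1, -1, -9/4, -29/24, -143/192, -407/1920, -2993/23040, 2203/322560, …
ICs: h(0) = 1, h′(0) = -1.

f: a_k = 2, 1, -1/4, 1/8, -5/64, 7/128, -21/512, 33/1024, …
g: a_k = -1, -2, -2, -4/3, -2/3, -4/15, -4/45, -8/315, …
f+g: L₀ = lclm(L_f,L_g), ord ≤ 1+1.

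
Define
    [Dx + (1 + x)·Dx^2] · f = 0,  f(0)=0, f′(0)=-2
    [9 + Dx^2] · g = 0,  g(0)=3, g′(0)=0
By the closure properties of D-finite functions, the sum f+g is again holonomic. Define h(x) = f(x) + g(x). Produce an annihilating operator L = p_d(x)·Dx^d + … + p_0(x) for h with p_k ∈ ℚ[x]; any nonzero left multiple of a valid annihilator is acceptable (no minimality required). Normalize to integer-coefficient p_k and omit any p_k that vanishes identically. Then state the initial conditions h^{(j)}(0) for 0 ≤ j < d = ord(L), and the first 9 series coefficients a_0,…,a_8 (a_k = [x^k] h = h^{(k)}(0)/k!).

f: a_k = 0, -2, 1, -2/3, 1/2, -2/5, 1/3, -2/7, 1/4, …
g: a_k = 3, 0, -27/2, 0, 81/8, 0, -243/80, 0, 2187/4480, …
h₀=f+g: left-lcm gives L₀, ord ≤ 4.
L = (135 + 162·x + 81·x^2)·Dx + (99 + 261·x + 243·x^2 + 81·x^3)·Dx^2 + (15 + 18·x + 9·x^2)·Dx^3 + (11 + 29·x + 27·x^2 + 9·x^3)·Dx^4  (order 4).
h: a_k = 3, -2, -25/2, -2/3, 85/8, -2/5, -649/240, -2/7, 3307/4480, …
ICs: h(0) = 3, h′(0) = -2, h′′(0) = -25, h′′′(0) = -4.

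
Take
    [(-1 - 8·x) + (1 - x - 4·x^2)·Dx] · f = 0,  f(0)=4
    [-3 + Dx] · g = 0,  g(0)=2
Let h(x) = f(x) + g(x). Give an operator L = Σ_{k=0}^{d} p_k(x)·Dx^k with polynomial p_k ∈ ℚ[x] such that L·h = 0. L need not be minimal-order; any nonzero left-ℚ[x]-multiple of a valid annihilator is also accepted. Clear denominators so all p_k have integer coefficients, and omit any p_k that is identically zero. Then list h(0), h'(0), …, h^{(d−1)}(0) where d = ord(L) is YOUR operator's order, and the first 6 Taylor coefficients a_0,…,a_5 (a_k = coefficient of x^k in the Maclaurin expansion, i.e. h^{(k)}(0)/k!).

L = (-21 - 9·x - 396·x^2 - 288·x^3) + (1 + 42·x + 159·x^2 - 72·x^3 - 144·x^4)·Dx + (2 - 13·x - 9·x^2 + 56·x^3 + 48·x^4)·Dx^2  (order 2).
h: a_k = 6, 10, 29, 45, 491/4, 5281/20, …
ICs: h(0) = 6, h′(0) = 10.

f: a_k = 4, 4, 20, 36, 116, 260, …
g: a_k = 2, 6, 9, 9, 27/4, 81/20, …
h₀=f+g: left-lcm gives L₀, ord ≤ 2.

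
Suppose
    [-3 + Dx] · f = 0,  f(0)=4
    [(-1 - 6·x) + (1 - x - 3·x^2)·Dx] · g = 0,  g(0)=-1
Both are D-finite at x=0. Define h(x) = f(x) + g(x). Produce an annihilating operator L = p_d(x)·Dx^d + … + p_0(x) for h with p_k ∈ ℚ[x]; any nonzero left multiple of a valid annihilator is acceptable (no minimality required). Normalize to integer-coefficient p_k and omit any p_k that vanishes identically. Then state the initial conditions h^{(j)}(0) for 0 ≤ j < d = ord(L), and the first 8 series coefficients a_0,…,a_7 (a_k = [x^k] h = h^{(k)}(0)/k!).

L = (15 + 9·x + 243·x^2 + 162·x^3) + (1 - 36·x - 99·x^2 + 54·x^3 + 81·x^4)·Dx + (-2 + 11·x + 6·x^2 - 36·x^3 - 27·x^4)·Dx^2  (order 2).
h: a_k = 3, 11, 14, 11, -11/2, -319/10, -1859/20, -30137/140, …
ICs: h(0) = 3, h′(0) = 11.

f: a_k = 4, 12, 18, 18, 27/2, 81/10, 81/20, 243/140, …
g: a_k = -1, -1, -4, -7, -19, -40, -97, -217, …
h₀=f+g: left-lcm gives L₀, ord ≤ 2.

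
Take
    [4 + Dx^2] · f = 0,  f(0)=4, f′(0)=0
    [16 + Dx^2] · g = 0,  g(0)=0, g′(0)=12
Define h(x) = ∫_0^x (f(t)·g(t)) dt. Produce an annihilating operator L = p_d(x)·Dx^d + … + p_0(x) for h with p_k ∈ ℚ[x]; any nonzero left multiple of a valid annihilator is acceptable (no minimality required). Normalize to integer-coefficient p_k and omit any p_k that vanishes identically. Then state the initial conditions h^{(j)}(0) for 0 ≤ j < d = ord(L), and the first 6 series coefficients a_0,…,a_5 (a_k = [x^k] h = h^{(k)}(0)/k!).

f: a_k = 4, 0, -8, 0, 8/3, 0, …
g: a_k = 0, 12, 0, -32, 0, 128/5, …
Sym-product of L_f,L_g gives L₀ (≤ ord 4).
∫: right-multiply L₀ by Dx.
L = 144·Dx + 40·Dx^3 + Dx^5  (order 5).
h: a_k = 0, 0, 24, 0, -56, 0, …
ICs: h(0) = 0, h′(0) = 0, h′′(0) = 48, h′′′(0) = 0, h′′′′(0) = -1344.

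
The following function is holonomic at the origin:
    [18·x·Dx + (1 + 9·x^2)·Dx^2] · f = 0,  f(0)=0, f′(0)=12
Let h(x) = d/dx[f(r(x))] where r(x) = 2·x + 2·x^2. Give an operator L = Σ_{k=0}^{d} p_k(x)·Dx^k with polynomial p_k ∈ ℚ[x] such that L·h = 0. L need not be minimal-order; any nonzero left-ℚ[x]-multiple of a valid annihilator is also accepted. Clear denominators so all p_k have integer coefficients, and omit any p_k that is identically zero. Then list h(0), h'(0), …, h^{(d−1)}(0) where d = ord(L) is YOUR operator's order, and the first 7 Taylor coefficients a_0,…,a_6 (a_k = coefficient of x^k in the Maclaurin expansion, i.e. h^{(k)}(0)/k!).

f: a_k = 0, 12, 0, -36, 0, 972/5, 0, …
Change of var in L_f (x↦r) gives L₀.
h=h₀': d/dx-closure on L₀ ⇒ L.
L = (-2 + 72·x + 288·x^2 + 432·x^3 + 216·x^4) + (1 + 2·x + 36·x^2 + 144·x^3 + 180·x^4 + 72·x^5)·Dx  (order 1).
h: a_k = 24, 48, -864, -3456, 26784, 184896, -684288, …
ICs: h(0) = 24.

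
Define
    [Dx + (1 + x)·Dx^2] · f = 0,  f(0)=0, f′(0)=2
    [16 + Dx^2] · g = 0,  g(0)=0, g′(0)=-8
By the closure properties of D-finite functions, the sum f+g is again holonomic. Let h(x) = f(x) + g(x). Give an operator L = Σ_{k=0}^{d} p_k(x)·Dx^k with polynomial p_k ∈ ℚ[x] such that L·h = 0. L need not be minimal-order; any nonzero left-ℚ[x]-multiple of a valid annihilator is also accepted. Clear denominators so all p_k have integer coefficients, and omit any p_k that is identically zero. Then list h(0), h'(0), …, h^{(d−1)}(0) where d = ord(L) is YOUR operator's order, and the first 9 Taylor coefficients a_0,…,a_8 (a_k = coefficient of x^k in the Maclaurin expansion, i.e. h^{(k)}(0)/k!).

L = (176 + 256·x + 128·x^2)·Dx + (144 + 400·x + 384·x^2 + 128·x^3)·Dx^2 + (11 + 16·x + 8·x^2)·Dx^3 + (9 + 25·x + 24·x^2 + 8·x^3)·Dx^4  (order 4).
h: a_k = 0, -6, -1, 22, -1/2, -50/3, -1/3, 2138/315, -1/4, …
ICs: h(0) = 0, h′(0) = -6, h′′(0) = -2, h′′′(0) = 132.

f: a_k = 0, 2, -1, 2/3, -1/2, 2/5, -1/3, 2/7, -1/4, …
g: a_k = 0, -8, 0, 64/3, 0, -256/15, 0, 2048/315, 0, …
Weyl lclm of L_f,L_g ⇒ L₀ (ord ≤ 4).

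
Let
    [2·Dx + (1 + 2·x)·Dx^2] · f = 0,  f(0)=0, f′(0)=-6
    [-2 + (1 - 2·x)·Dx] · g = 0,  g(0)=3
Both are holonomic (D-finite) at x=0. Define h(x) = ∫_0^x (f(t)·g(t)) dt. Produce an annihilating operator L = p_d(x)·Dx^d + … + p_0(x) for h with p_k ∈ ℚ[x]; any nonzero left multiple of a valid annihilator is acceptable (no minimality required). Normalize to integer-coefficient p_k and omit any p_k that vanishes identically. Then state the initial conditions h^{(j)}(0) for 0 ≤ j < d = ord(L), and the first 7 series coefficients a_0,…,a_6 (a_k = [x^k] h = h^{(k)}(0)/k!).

f: a_k = 0, -6, 6, -8, 12, -96/5, 32, …
g: a_k = 3, 6, 12, 24, 48, 96, 192, …
L₀ := L_f ⊗_s L_g (sym. prod.), ord ≤ 2.
∫: right-multiply L₀ by Dx.
L = 4·Dx + (2 + 12·x)·Dx^2 + (-1 + 4·x^2)·Dx^3  (order 3).
h: a_k = 0, 0, -9, -6, -15, -84/5, -188/5, …
ICs: h(0) = 0, h′(0) = 0, h′′(0) = -18.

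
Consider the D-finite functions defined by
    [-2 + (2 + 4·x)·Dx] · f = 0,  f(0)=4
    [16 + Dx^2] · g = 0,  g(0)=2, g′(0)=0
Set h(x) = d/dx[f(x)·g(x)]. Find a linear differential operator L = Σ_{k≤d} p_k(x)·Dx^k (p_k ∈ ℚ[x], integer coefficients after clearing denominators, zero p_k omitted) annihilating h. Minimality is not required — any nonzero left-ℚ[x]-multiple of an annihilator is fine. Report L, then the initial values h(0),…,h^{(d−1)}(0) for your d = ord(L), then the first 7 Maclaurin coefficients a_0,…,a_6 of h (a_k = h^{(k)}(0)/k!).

f: a_k = 4, 4, -2, 2, -5/2, 7/2, -21/4, …
g: a_k = 2, 0, -16, 0, 64/3, 0, -512/45, …
h₀=f·g: eliminate ⇒ L₀, order ≤ 1·2.
Derive L from L₀ (diff closure).
L = (413 + 2688·x + 6784·x^2 + 8192·x^3 + 4096·x^4) + (-26 - 180·x - 384·x^2 - 256·x^3)·Dx + (19 + 140·x + 396·x^2 + 512·x^3 + 256·x^4)·Dx^2  (order 2).
h: a_k = 8, -136, -180, 1348/3, 905/3, -5281/15, -26677/90, …
ICs: h(0) = 8, h′(0) = -136.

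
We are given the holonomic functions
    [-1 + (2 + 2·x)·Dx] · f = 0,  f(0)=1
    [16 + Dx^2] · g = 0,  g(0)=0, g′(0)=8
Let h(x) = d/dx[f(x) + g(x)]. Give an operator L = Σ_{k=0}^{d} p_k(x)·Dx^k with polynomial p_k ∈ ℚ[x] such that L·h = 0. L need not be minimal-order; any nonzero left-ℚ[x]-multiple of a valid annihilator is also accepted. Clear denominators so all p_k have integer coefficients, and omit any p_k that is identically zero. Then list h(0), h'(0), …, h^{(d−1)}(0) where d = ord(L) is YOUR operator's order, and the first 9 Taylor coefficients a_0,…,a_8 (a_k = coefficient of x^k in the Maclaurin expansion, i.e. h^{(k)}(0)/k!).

L = (-1264 - 2048·x - 1024·x^2) + (-2144 - 6240·x - 6144·x^2 - 2048·x^3)·Dx + (-79 - 128·x - 64·x^2)·Dx^2 + (-134 - 390·x - 384·x^2 - 128·x^3)·Dx^3  (order 3).
h: a_k = 17/2, -1/4, -1021/16, -5/32, 65641/768, -63/512, -4183909/92160, -429/4096, 270462481/20643840, …
ICs: h(0) = 17/2, h′(0) = -1/4, h′′(0) = -1021/8.

f: a_k = 1, 1/2, -1/8, 1/16, -5/128, 7/256, -21/1024, 33/2048, -429/32768, …
g: a_k = 0, 8, 0, -64/3, 0, 256/15, 0, -2048/315, 0, …
Sum ⇒ L₀ = lclm(L_f,L_g) in ℚ(x)⟨Dx⟩.
Derive L from L₀ (diff closure).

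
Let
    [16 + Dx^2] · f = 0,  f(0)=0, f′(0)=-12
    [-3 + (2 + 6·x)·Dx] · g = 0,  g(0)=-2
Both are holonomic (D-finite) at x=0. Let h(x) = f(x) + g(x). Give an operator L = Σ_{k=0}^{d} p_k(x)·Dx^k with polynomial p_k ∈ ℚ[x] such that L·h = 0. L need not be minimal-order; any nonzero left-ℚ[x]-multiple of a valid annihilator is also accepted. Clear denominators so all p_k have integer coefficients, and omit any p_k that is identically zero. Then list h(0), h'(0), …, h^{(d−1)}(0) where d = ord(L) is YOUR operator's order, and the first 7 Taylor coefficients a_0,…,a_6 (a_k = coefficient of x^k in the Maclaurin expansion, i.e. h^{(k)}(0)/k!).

L = (-4368 - 18432·x - 27648·x^2) + (1760 + 17568·x + 55296·x^2 + 55296·x^3)·Dx + (-273 - 1152·x - 1728·x^2)·Dx^2 + (110 + 1098·x + 3456·x^2 + 3456·x^3)·Dx^3  (order 3).
h: a_k = -2, -15, 9/4, 229/8, 405/64, -24889/640, 15309/512, …
ICs: h(0) = -2, h′(0) = -15, h′′(0) = 9/2.

f: a_k = 0, -12, 0, 32, 0, -128/5, 0, …
g: a_k = -2, -3, 9/4, -27/8, 405/64, -1701/128, 15309/512, …
Weyl lclm of L_f,L_g ⇒ L₀ (ord ≤ 3).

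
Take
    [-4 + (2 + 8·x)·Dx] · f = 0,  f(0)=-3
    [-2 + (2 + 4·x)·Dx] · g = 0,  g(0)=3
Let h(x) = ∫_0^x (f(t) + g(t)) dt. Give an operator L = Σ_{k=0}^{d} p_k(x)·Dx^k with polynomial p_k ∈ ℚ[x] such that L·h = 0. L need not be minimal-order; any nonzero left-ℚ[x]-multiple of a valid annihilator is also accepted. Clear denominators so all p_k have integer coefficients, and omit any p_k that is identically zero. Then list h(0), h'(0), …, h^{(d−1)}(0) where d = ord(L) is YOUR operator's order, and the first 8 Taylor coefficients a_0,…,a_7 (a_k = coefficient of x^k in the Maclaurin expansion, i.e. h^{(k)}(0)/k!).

L = -2·Dx + (3 + 8·x)·Dx^2 + (1 + 6·x + 8·x^2)·Dx^3  (order 3).
h: a_k = 0, 0, -3/2, 3/2, -21/8, 45/8, -217/16, 567/16, …
ICs: h(0) = 0, h′(0) = 0, h′′(0) = -3.

f: a_k = -3, -6, 6, -12, 30, -84, 252, -792, …
g: a_k = 3, 3, -3/2, 3/2, -15/8, 21/8, -63/16, 99/16, …
L₀ := lclm(L_f,L_g); ord L₀ ≤ 1+1.
h=∫h₀ ⇒ L = L₀·Dx.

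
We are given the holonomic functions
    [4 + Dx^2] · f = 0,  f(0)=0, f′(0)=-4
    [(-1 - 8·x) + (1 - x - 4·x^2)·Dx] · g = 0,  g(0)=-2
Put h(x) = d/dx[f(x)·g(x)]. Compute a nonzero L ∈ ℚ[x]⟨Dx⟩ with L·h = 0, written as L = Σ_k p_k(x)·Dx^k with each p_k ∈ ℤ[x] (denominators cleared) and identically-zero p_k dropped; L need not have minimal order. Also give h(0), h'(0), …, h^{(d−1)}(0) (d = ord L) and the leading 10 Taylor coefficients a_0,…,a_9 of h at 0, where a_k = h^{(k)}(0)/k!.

f: a_k = 0, -4, 0, 8/3, 0, -8/15, 0, 16/315, 0, -8/2835, …
g: a_k = -2, -2, -10, -18, -58, -130, -362, -882, -2330, -5858, …
h₀=f·g: eliminate ⇒ L₀, order ≤ 2·1.
h=h₀': d/dx-closure on L₀ ⇒ L.
L = (18 - 8·x - 28·x^2 + 32·x^3 + 64·x^4) + (4 + 34·x + 24·x^2 + 64·x^3)·Dx + (-1 + x^2 + 8·x^3 + 16·x^4)·Dx^2  (order 2).
h: a_k = 8, 16, 104, 800/3, 1032, 14192/5, 409048/45, 8040896/315, 23771752/315, 17130224/81, …
ICs: h(0) = 8, h′(0) = 16.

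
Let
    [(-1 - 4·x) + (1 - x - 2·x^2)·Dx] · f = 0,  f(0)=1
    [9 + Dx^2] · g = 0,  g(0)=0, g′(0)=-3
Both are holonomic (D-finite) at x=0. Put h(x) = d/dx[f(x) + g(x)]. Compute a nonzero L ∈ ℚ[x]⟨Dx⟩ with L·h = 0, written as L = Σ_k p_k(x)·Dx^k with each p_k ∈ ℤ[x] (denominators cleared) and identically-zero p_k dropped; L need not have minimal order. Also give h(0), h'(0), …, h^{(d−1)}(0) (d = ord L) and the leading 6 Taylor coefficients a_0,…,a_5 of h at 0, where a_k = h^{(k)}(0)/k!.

L = (954 + 3600·x + 8154·x^2 + 4140·x^3 + 5760·x^4 + 3888·x^5 + 2592·x^6) + (-117 - 369·x + 585·x^2 + 747·x^3 + 90·x^4 + 828·x^5 + 1512·x^6 + 864·x^7)·Dx + (106 + 400·x + 906·x^2 + 460·x^3 + 640·x^4 + 432·x^5 + 288·x^6)·Dx^2 + (-13 - 41·x + 65·x^2 + 83·x^3 + 10·x^4 + 92·x^5 + 168·x^6 + 96·x^7)·Dx^3  (order 3).
h: a_k = -2, 6, 57/2, 44, 759/8, 258, …
ICs: h(0) = -2, h′(0) = 6, h′′(0) = 57.

f: a_k = 1, 1, 3, 5, 11, 21, …
g: a_k = 0, -3, 0, 9/2, 0, -81/40, …
Sum ⇒ L₀ = lclm(L_f,L_g) in ℚ(x)⟨Dx⟩.
Differentiate: ansatz ord ≤ ord L₀ ⇒ L.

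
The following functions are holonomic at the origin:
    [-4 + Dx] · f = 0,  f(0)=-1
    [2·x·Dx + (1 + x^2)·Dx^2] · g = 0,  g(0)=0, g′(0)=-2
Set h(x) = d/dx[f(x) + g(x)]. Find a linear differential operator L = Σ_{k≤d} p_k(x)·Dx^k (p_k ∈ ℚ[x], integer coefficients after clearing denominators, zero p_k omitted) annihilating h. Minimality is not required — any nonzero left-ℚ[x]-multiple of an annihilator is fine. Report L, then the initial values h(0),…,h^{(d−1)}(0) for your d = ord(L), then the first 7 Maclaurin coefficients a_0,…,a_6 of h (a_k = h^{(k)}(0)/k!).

L = (4 - 16·x - 12·x^2 - 16·x^3) + (-9 - 13·x^2 - 8·x^4)·Dx + (2 + x + 4·x^2 + x^3 + 2·x^4)·Dx^2  (order 2).
h: a_k = -6, -16, -30, -128/3, -134/3, -512/15, -934/45, …
ICs: h(0) = -6, h′(0) = -16.

f: a_k = -1, -4, -8, -32/3, -32/3, -128/15, -256/45, …
g: a_k = 0, -2, 0, 2/3, 0, -2/5, 0, …
Weyl lclm of L_f,L_g ⇒ L₀ (ord ≤ 3).
Differentiate: ansatz ord ≤ ord L₀ ⇒ L.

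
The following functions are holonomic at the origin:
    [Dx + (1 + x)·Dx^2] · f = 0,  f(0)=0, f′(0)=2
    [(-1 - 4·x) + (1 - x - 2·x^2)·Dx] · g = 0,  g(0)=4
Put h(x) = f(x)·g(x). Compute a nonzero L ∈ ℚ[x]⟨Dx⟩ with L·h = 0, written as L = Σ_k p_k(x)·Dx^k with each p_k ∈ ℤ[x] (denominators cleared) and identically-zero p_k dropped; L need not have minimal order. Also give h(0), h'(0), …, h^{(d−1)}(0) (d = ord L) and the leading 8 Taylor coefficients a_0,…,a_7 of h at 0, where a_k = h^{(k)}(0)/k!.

L = (5 + 8·x) + (1 + 11·x + 10·x^2)·Dx + (-1 + 3·x^2 + 2·x^3)·Dx^2  (order 2).
h: a_k = 0, 8, 4, 68/3, 86/3, 378/5, 658/5, 9938/35, …
ICs: h(0) = 0, h′(0) = 8.

f: a_k = 0, 2, -1, 2/3, -1/2, 2/5, -1/3, 2/7, …
g: a_k = 4, 4, 12, 20, 44, 84, 172, 340, …
Product ⇒ symmetric product L₀, ord ≤ 2.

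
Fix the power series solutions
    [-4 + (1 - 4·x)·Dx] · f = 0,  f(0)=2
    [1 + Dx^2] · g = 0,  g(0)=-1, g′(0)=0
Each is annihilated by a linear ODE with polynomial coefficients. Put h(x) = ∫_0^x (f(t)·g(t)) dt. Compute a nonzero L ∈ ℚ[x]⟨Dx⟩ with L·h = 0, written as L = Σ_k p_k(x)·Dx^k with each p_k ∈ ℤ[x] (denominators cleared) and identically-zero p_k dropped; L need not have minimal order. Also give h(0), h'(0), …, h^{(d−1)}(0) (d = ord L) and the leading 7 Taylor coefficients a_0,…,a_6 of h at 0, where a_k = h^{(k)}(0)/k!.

L = (-1 + 4·x)·Dx + 8·Dx^2 + (-1 + 4·x)·Dx^3  (order 3).
h: a_k = 0, -2, -4, -31/3, -31, -5953/60, -5953/18, …
ICs: h(0) = 0, h′(0) = -2, h′′(0) = -8.

f: a_k = 2, 8, 32, 128, 512, 2048, 8192, …
g: a_k = -1, 0, 1/2, 0, -1/24, 0, 1/720, …
L₀ := L_f ⊗_s L_g (sym. prod.), ord ≤ 2.
Integrate: L := L₀·Dx.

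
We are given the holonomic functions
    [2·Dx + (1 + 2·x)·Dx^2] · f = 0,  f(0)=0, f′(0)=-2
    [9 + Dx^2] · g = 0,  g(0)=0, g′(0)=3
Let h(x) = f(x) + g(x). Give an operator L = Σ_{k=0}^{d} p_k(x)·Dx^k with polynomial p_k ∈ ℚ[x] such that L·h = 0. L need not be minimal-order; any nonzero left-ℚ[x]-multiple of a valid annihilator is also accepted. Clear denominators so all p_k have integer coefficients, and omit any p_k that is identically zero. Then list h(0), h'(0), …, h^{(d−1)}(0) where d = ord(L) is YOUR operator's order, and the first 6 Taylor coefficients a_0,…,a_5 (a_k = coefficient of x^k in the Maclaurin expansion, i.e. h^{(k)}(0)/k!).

L = (594 + 648·x + 648·x^2)·Dx + (153 + 630·x + 972·x^2 + 648·x^3)·Dx^2 + (66 + 72·x + 72·x^2)·Dx^3 + (17 + 70·x + 108·x^2 + 72·x^3)·Dx^4  (order 4).
h: a_k = 0, 1, 2, -43/6, 4, -35/8, …
ICs: h(0) = 0, h′(0) = 1, h′′(0) = 4, h′′′(0) = -43.

f: a_k = 0, -2, 2, -8/3, 4, -32/5, …
g: a_k = 0, 3, 0, -9/2, 0, 81/40, …
Sum ⇒ L₀ = lclm(L_f,L_g) in ℚ(x)⟨Dx⟩.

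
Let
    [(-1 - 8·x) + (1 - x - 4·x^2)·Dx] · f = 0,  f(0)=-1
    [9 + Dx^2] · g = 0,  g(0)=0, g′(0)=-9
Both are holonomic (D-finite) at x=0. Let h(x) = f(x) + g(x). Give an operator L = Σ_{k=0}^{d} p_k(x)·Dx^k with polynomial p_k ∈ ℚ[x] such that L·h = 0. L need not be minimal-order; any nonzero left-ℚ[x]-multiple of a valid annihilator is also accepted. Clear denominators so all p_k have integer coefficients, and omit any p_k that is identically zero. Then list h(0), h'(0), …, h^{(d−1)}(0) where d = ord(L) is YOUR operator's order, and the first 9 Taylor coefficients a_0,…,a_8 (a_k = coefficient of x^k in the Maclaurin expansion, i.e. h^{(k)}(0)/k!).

L = (567 + 4806·x + 3321·x^2 + 9936·x^3 + 6480·x^4 + 10368·x^5) + (-171 + 117·x + 441·x^2 - 135·x^3 + 540·x^4 + 3888·x^5 + 5184·x^6)·Dx + (63 + 534·x + 369·x^2 + 1104·x^3 + 720·x^4 + 1152·x^5)·Dx^2 + (-19 + 13·x + 49·x^2 - 15·x^3 + 60·x^4 + 432·x^5 + 576·x^6)·Dx^3  (order 3).
h: a_k = -1, -10, -5, 9/2, -29, -2843/40, -181, -246231/560, -1165, …
ICs: h(0) = -1, h′(0) = -10, h′′(0) = -10.

f: a_k = -1, -1, -5, -9, -29, -65, -181, -441, -1165, …
g: a_k = 0, -9, 0, 27/2, 0, -243/40, 0, 729/560, 0, …
L₀ := lclm(L_f,L_g); ord L₀ ≤ 1+2.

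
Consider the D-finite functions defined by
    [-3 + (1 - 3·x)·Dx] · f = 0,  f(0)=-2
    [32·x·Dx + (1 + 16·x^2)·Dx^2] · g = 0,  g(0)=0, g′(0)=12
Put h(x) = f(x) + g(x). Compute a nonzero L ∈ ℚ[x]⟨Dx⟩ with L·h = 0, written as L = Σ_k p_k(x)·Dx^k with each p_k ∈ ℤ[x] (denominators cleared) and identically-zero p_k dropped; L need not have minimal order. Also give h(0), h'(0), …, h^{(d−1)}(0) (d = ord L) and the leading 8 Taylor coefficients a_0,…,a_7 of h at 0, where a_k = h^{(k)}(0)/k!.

L = (-96 + 1152·x + 4608·x^2)·Dx + (43 - 96·x + 240·x^2 + 4608·x^3)·Dx^2 + (-3 - 7·x - 112·x^3 + 768·x^4)·Dx^3  (order 3).
h: a_k = -2, 6, -18, -118, -162, 642/5, -1458, -79770/7, …
ICs: h(0) = -2, h′(0) = 6, h′′(0) = -36.

f: a_k = -2, -6, -18, -54, -162, -486, -1458, -4374, …
g: a_k = 0, 12, 0, -64, 0, 3072/5, 0, -49152/7, …
Sum ⇒ L₀ = lclm(L_f,L_g) in ℚ(x)⟨Dx⟩.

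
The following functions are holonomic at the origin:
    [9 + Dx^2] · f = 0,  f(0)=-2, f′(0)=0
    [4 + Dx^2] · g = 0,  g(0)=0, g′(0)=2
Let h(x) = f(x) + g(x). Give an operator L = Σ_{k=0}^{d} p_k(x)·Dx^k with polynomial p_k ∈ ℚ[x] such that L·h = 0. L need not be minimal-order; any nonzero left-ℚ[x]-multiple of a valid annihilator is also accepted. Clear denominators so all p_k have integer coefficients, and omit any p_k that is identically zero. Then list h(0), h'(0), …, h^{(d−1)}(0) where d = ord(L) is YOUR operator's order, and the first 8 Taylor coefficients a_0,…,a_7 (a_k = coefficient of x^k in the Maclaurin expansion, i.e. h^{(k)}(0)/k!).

f: a_k = -2, 0, 9, 0, -27/4, 0, 81/40, 0, …
g: a_k = 0, 2, 0, -4/3, 0, 4/15, 0, -8/315, …
Weyl lclm of L_f,L_g ⇒ L₀ (ord ≤ 4).
L = 36 + 13·Dx^2 + Dx^4  (order 4).
h: a_k = -2, 2, 9, -4/3, -27/4, 4/15, 81/40, -8/315, …
ICs: h(0) = -2, h′(0) = 2, h′′(0) = 18, h′′′(0) = -8.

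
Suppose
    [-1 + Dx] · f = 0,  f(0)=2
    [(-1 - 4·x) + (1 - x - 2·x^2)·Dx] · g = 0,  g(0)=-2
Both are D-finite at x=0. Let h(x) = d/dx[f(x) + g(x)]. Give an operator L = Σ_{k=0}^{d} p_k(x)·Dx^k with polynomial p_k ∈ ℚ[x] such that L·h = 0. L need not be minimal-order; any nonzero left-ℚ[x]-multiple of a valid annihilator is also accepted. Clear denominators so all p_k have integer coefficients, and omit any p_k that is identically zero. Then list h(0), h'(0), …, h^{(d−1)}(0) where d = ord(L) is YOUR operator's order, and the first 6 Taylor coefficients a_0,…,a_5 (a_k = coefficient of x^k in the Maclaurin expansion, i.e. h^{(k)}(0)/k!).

L = (24 + 138·x + 144·x^2 + 240·x^3 + 48·x^4) + (-29 - 142·x - 155·x^2 - 200·x^3 + 20·x^4 + 16·x^5)·Dx + (5 + 4·x + 11·x^2 - 40·x^3 - 68·x^4 - 16·x^5)·Dx^2  (order 2).
h: a_k = 0, -10, -29, -263/3, -2519/12, -30959/60, …
ICs: h(0) = 0, h′(0) = -10.

f: a_k = 2, 2, 1, 1/3, 1/12, 1/60, …
g: a_k = -2, -2, -6, -10, -22, -42, …
h₀=f+g: left-lcm gives L₀, ord ≤ 2.
h₀' ⇒ L via d/dx closure of L₀.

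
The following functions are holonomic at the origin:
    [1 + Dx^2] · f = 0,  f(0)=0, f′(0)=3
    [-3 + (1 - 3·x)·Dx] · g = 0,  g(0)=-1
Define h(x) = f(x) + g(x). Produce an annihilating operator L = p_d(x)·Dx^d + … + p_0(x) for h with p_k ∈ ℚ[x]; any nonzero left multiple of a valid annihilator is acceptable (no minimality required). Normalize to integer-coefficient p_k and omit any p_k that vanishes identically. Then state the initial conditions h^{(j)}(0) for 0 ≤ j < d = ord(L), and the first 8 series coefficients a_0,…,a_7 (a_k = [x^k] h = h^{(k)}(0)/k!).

f: a_k = 0, 3, 0, -1/2, 0, 1/40, 0, -1/1680, …
g: a_k = -1, -3, -9, -27, -81, -243, -729, -2187, …
Weyl lclm of L_f,L_g ⇒ L₀ (ord ≤ 3).
L = (-165 + 18·x - 27·x^2) + (19 - 63·x + 27·x^2 - 27·x^3)·Dx + (-165 + 18·x - 27·x^2)·Dx^2 + (19 - 63·x + 27·x^2 - 27·x^3)·Dx^3  (order 3).
h: a_k = -1, 0, -9, -55/2, -81, -9719/40, -729, -3674161/1680, …
ICs: h(0) = -1, h′(0) = 0, h′′(0) = -18.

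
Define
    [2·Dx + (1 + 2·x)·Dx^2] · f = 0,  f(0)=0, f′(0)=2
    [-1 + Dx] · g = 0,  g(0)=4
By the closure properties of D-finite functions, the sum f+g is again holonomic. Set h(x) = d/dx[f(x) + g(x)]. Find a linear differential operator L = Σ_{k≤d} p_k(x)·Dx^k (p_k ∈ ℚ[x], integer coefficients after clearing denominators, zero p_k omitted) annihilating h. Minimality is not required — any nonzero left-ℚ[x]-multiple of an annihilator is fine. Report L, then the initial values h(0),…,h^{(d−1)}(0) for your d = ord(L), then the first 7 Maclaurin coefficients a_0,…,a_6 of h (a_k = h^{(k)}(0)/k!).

f: a_k = 0, 2, -2, 8/3, -4, 32/5, -32/3, …
g: a_k = 4, 4, 2, 2/3, 1/6, 1/30, 1/180, …
Weyl lclm of L_f,L_g ⇒ L₀ (ord ≤ 3).
h=h₀': d/dx-closure on L₀ ⇒ L.
L = (-10 - 4·x) + (7 - 4·x - 4·x^2)·Dx + (3 + 8·x + 4·x^2)·Dx^2  (order 2).
h: a_k = 6, 0, 10, -46/3, 193/6, -1919/30, 23041/180, …
ICs: h(0) = 6, h′(0) = 0.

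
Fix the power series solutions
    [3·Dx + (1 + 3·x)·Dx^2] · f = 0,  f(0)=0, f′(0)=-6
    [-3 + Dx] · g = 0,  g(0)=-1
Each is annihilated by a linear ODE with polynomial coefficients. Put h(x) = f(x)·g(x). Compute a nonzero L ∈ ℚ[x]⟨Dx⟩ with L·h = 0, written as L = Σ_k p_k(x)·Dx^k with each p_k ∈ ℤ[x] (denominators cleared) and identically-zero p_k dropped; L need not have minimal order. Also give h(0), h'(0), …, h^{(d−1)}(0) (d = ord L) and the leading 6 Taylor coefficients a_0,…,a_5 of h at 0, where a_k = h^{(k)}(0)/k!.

f: a_k = 0, -6, 9, -18, 81/2, -486/5, …
g: a_k = -1, -3, -9/2, -9/2, -27/8, -81/40, …
Sym-product of L_f,L_g gives L₀ (≤ ord 2).
L = 27·x + (-3 - 18·x)·Dx + (1 + 3·x)·Dx^2  (order 2).
h: a_k = 0, 6, 9, 18, 0, 729/20, …
ICs: h(0) = 0, h′(0) = 6.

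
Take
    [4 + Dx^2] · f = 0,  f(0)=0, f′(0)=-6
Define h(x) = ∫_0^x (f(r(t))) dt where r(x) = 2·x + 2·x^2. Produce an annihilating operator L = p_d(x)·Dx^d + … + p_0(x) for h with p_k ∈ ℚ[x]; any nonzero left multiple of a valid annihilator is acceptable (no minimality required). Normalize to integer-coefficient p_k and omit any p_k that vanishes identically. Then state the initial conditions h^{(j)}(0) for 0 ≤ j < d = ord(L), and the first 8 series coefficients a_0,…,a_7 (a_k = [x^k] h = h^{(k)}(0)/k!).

L = (16 + 96·x + 192·x^2 + 128·x^3)·Dx - 2·Dx^2 + (1 + 2·x)·Dx^3  (order 3).
h: a_k = 0, 0, -6, -4, 8, 96/5, 176/15, -96/7, …
ICs: h(0) = 0, h′(0) = 0, h′′(0) = -12.

f: a_k = 0, -6, 0, 4, 0, -4/5, 0, 8/105, …
f∘r: x↦r, Dx↦Dx/r' in L_f ⇒ L₀.
h=∫h₀ ⇒ L = L₀·Dx.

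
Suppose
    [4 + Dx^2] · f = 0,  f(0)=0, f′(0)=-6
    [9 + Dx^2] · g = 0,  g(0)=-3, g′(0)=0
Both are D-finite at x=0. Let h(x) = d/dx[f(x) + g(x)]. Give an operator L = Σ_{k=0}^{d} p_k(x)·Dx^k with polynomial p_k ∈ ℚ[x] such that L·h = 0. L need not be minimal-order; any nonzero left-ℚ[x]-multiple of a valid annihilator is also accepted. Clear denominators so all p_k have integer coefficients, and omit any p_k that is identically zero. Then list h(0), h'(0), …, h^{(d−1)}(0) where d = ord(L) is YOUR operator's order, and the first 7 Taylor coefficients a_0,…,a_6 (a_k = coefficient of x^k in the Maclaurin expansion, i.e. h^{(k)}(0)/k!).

L = 36 + 13·Dx^2 + Dx^4  (order 4).
h: a_k = -6, 27, 12, -81/2, -4, 729/40, 8/15, …
ICs: h(0) = -6, h′(0) = 27, h′′(0) = 24, h′′′(0) = -243.

f: a_k = 0, -6, 0, 4, 0, -4/5, 0, …
g: a_k = -3, 0, 27/2, 0, -81/8, 0, 243/80, …
Sum ⇒ L₀ = lclm(L_f,L_g) in ℚ(x)⟨Dx⟩.
h=h₀': d/dx-closure on L₀ ⇒ L.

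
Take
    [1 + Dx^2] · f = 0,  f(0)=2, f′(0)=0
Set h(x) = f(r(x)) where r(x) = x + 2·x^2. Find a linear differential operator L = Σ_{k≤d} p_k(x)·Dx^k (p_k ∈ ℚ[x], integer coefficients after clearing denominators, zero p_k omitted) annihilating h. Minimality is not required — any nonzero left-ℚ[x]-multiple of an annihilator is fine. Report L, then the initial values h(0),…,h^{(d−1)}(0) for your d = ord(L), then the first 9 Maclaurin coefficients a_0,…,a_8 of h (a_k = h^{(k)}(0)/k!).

f: a_k = 2, 0, -1, 0, 1/12, 0, -1/360, 0, 1/20160, …
f∘r: x↦r, Dx↦Dx/r' in L_f ⇒ L₀.
L = (1 + 12·x + 48·x^2 + 64·x^3) - 4·Dx + (1 + 4·x)·Dx^2  (order 2).
h: a_k = 2, 0, -1, -4, -47/12, 2/3, 719/360, 79/30, 23521/20160, …
ICs: h(0) = 2, h′(0) = 0.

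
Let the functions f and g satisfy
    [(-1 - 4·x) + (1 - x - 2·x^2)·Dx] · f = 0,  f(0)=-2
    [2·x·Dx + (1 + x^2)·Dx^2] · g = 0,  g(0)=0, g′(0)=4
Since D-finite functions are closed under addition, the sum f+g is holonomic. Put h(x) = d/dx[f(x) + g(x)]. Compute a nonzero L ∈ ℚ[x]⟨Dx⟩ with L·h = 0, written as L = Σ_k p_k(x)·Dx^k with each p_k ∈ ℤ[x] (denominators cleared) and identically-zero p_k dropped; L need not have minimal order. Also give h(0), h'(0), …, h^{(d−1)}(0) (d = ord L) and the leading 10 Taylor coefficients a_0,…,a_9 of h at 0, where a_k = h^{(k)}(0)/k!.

f: a_k = -2, -2, -6, -10, -22, -42, -86, -170, -342, -682, …
g: a_k = 0, 4, 0, -4/3, 0, 4/5, 0, -4/7, 0, 4/9, …
Sum ⇒ L₀ = lclm(L_f,L_g) in ℚ(x)⟨Dx⟩.
h=h₀': d/dx-closure on L₀ ⇒ L.
L = (-6 + 24·x + 162·x^2 + 240·x^3 + 384·x^4 + 48·x^6) + (16 + 74·x + 88·x^2 + 226·x^3 + 212·x^4 + 304·x^5 + 12·x^6 + 48·x^7)·Dx + (-3 - 4·x - 8·x^2 + 28·x^3 + 27·x^4 + 36·x^5 + 40·x^6 + 4·x^7 + 8·x^8)·Dx^2  (order 2).
h: a_k = 2, -12, -34, -88, -206, -516, -1194, -2736, -6134, -13660, …
ICs: h(0) = 2, h′(0) = -12.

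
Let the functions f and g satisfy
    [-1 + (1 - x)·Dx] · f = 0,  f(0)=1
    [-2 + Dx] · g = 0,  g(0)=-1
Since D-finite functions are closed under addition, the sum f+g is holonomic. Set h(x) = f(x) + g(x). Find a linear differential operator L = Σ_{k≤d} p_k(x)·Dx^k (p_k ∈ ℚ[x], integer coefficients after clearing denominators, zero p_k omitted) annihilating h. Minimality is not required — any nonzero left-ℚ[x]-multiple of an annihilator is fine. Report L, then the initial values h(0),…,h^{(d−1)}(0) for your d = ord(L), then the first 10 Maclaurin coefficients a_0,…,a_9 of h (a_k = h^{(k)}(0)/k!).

f: a_k = 1, 1, 1, 1, 1, 1, 1, 1, 1, 1, …
g: a_k = -1, -2, -2, -4/3, -2/3, -4/15, -4/45, -8/315, -2/315, -4/2835, …
Sum ⇒ L₀ = lclm(L_f,L_g) in ℚ(x)⟨Dx⟩.
L = -4·x + (-2 + 8·x - 4·x^2)·Dx + (1 - 3·x + 2·x^2)·Dx^2  (order 2).
h: a_k = 0, -1, -1, -1/3, 1/3, 11/15, 41/45, 307/315, 313/315, 2831/2835, …
ICs: h(0) = 0, h′(0) = -1.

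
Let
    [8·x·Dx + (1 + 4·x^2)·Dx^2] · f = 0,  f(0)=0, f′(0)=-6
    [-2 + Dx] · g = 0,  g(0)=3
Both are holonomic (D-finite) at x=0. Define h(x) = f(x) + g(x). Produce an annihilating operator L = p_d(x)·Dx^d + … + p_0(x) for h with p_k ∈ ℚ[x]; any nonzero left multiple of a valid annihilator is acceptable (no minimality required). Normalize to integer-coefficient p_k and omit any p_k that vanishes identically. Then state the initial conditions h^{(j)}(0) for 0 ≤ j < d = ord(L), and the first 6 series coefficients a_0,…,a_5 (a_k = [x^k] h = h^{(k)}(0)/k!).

f: a_k = 0, -6, 0, 8, 0, -96/5, …
g: a_k = 3, 6, 6, 4, 2, 4/5, …
h₀=f+g: left-lcm gives L₀, ord ≤ 3.
L = (8 - 32·x - 32·x^2)·Dx + (-6 + 12·x + 8·x^2 - 16·x^3)·Dx^2 + (1 + 2·x + 4·x^2 + 8·x^3)·Dx^3  (order 3).
h: a_k = 3, 0, 6, 12, 2, -92/5, …
ICs: h(0) = 3, h′(0) = 0, h′′(0) = 12.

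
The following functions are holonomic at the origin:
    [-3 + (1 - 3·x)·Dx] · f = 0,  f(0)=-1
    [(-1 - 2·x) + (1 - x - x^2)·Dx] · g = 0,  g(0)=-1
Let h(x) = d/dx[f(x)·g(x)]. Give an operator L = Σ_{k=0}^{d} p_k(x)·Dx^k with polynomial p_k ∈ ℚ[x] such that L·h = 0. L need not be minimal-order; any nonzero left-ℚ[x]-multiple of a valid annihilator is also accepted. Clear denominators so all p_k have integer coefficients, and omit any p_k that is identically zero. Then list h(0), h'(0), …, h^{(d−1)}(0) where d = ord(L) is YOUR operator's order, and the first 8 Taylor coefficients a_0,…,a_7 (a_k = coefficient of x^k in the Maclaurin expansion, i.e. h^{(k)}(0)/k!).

L = (28 - 66·x - 48·x^2 + 96·x^3 + 108·x^4) + (-4 + 20·x - 15·x^2 - 40·x^3 + 30·x^4 + 27·x^5)·Dx  (order 1).
h: a_k = 4, 28, 135, 560, 2140, 7782, 27384, 94160, …
ICs: h(0) = 4.

f: a_k = -1, -3, -9, -27, -81, -243, -729, -2187, …
g: a_k = -1, -1, -2, -3, -5, -8, -13, -21, …
f·g: L₀ = L_f ⊗_s L_g, ord ≤ 1·1.
h₀' ⇒ L via d/dx closure of L₀.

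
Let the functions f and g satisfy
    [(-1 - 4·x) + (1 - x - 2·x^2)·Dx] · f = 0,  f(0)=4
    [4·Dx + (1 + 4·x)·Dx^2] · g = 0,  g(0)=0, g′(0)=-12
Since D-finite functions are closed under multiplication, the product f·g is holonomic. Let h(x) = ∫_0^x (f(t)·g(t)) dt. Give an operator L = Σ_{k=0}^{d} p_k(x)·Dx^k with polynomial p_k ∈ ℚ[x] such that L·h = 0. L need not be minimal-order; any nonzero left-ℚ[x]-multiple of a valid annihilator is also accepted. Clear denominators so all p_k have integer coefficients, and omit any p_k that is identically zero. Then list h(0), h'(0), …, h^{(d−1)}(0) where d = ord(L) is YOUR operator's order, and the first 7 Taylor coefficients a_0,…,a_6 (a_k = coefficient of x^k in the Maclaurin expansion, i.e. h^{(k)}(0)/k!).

f: a_k = 4, 4, 12, 20, 44, 84, 172, …
g: a_k = 0, -12, 24, -64, 192, -3072/5, 2048, …
Product ⇒ symmetric product L₀, ord ≤ 2.
∫: right-multiply L₀ by Dx.
L = (8 + 32·x)·Dx + (-2 + 20·x + 40·x^2)·Dx^2 + (-1 - 3·x + 6·x^2 + 8·x^3)·Dx^3  (order 3).
h: a_k = 0, 0, -24, 16, -76, 112, -2088/5, …
ICs: h(0) = 0, h′(0) = 0, h′′(0) = -48.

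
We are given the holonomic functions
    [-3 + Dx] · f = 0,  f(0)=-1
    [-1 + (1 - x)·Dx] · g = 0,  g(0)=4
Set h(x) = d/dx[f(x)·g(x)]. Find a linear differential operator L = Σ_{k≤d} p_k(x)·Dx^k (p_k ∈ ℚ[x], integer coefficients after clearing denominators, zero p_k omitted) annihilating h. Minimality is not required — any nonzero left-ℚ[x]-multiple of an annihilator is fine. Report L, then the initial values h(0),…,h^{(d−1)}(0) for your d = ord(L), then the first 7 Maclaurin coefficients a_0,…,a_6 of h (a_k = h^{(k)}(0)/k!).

f: a_k = -1, -3, -9/2, -9/2, -27/8, -81/40, -81/80, …
g: a_k = 4, 4, 4, 4, 4, 4, 4, …
Sym-product of L_f,L_g gives L₀ (≤ ord 1).
h₀' ⇒ L via d/dx closure of L₀.
L = (17 - 24·x + 9·x^2) + (-4 + 7·x - 3·x^2)·Dx  (order 1).
h: a_k = -16, -68, -156, -262, -368, -4659/10, -5557/10, …
ICs: h(0) = -16.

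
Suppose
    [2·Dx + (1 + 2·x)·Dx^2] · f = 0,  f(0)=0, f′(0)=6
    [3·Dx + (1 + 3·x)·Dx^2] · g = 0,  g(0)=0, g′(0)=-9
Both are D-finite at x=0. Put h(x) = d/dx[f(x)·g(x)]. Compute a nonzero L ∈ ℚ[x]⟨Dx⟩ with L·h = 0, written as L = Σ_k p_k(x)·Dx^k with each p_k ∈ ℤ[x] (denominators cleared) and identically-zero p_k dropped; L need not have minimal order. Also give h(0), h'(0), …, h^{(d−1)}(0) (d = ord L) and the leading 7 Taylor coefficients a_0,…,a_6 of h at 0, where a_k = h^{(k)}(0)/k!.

f: a_k = 0, 6, -6, 8, -12, 96/5, -32, …
g: a_k = 0, -9, 27/2, -27, 243/4, -729/5, 729/2, …
Product ⇒ symmetric product L₀, ord ≤ 4.
h₀' ⇒ L via d/dx closure of L₀.
L = (156 + 720·x + 864·x^2) + (310 + 2244·x + 5400·x^2 + 4320·x^3)·Dx + (88 + 860·x + 3132·x^2 + 5040·x^3 + 3024·x^4)·Dx^2 + (5 + 62·x + 305·x^2 + 744·x^3 + 900·x^4 + 432·x^5)·Dx^3  (order 3).
h: a_k = 0, -108, 405, -1260, 7425/2, -53703/5, 30933, …
ICs: h(0) = 0, h′(0) = -108, h′′(0) = 810.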